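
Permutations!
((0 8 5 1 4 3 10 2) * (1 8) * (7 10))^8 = ((0 1 4 3 7 10 2)(5 8))^8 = (0 1 4 3 7 10 2)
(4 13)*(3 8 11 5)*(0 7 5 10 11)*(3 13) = (0 7 5 13 4 3 8)(10 11) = [7, 1, 2, 8, 3, 13, 6, 5, 0, 9, 11, 10, 12, 4]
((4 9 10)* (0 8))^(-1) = (0 8)(4 10 9)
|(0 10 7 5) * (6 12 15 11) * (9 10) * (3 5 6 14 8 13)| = 13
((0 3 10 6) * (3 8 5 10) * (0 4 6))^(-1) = ((0 8 5 10)(4 6))^(-1) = (0 10 5 8)(4 6)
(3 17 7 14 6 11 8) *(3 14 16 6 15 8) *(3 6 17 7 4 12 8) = (3 7 16 17 4 12 8 14 15)(6 11) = [0, 1, 2, 7, 12, 5, 11, 16, 14, 9, 10, 6, 8, 13, 15, 3, 17, 4]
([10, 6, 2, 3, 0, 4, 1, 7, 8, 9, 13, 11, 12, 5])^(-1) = [4, 6, 2, 3, 5, 13, 1, 7, 8, 9, 0, 11, 12, 10]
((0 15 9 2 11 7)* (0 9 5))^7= (0 15 5)(2 9 7 11)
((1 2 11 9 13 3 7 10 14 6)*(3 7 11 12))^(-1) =((1 2 12 3 11 9 13 7 10 14 6))^(-1) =(1 6 14 10 7 13 9 11 3 12 2)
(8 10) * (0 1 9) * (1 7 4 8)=[7, 9, 2, 3, 8, 5, 6, 4, 10, 0, 1]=(0 7 4 8 10 1 9)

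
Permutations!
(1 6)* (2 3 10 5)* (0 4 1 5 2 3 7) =(0 4 1 6 5 3 10 2 7) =[4, 6, 7, 10, 1, 3, 5, 0, 8, 9, 2]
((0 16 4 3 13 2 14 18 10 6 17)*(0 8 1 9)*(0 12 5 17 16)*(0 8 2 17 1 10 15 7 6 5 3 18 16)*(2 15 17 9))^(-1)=(0 6 7 15 17 18 4 16 14 2 1 5 10 8)(3 12 9 13)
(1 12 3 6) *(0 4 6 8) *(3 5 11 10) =(0 4 6 1 12 5 11 10 3 8) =[4, 12, 2, 8, 6, 11, 1, 7, 0, 9, 3, 10, 5]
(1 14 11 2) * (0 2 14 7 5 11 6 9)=(0 2 1 7 5 11 14 6 9)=[2, 7, 1, 3, 4, 11, 9, 5, 8, 0, 10, 14, 12, 13, 6]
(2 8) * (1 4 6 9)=[0, 4, 8, 3, 6, 5, 9, 7, 2, 1]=(1 4 6 9)(2 8)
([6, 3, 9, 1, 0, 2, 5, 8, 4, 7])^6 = [8, 1, 6, 3, 7, 0, 4, 2, 9, 5]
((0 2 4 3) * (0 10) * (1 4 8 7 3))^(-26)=(0 3 8)(2 10 7)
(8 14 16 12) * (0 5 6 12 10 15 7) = (0 5 6 12 8 14 16 10 15 7) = [5, 1, 2, 3, 4, 6, 12, 0, 14, 9, 15, 11, 8, 13, 16, 7, 10]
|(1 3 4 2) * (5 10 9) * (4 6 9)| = |(1 3 6 9 5 10 4 2)| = 8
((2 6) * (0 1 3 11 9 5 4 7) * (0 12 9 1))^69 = (2 6)(4 5 9 12 7)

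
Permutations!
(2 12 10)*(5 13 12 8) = (2 8 5 13 12 10) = [0, 1, 8, 3, 4, 13, 6, 7, 5, 9, 2, 11, 10, 12]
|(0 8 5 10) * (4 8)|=5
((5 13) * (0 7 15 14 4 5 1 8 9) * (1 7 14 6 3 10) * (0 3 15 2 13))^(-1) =(0 5 4 14)(1 10 3 9 8)(2 7 13)(6 15)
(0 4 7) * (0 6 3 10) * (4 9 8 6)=(0 9 8 6 3 10)(4 7)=[9, 1, 2, 10, 7, 5, 3, 4, 6, 8, 0]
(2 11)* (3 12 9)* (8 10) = (2 11)(3 12 9)(8 10) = [0, 1, 11, 12, 4, 5, 6, 7, 10, 3, 8, 2, 9]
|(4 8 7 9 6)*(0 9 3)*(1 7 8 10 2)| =|(0 9 6 4 10 2 1 7 3)| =9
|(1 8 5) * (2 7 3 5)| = 6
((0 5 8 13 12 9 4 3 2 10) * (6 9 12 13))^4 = (13)(0 9 10 6 2 8 3 5 4) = ((13)(0 5 8 6 9 4 3 2 10))^4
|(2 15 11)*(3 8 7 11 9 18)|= |(2 15 9 18 3 8 7 11)|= 8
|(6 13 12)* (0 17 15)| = |(0 17 15)(6 13 12)| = 3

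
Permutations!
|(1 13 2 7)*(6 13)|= |(1 6 13 2 7)|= 5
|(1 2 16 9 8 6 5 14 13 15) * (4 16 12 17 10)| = |(1 2 12 17 10 4 16 9 8 6 5 14 13 15)| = 14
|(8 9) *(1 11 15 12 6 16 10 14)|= 8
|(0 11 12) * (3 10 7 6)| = 12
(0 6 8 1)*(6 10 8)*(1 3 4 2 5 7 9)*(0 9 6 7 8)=[10, 9, 5, 4, 2, 8, 7, 6, 3, 1, 0]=(0 10)(1 9)(2 5 8 3 4)(6 7)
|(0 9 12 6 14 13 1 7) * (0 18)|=9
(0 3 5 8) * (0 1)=[3, 0, 2, 5, 4, 8, 6, 7, 1]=(0 3 5 8 1)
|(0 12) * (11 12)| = |(0 11 12)| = 3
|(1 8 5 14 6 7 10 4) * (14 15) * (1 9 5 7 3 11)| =12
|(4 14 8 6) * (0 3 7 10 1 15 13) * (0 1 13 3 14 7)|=|(0 14 8 6 4 7 10 13 1 15 3)|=11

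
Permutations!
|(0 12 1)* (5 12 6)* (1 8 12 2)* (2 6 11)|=4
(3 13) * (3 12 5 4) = [0, 1, 2, 13, 3, 4, 6, 7, 8, 9, 10, 11, 5, 12] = (3 13 12 5 4)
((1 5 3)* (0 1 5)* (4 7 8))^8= (4 8 7)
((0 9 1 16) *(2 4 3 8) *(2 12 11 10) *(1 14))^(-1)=(0 16 1 14 9)(2 10 11 12 8 3 4)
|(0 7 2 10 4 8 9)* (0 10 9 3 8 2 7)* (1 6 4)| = |(1 6 4 2 9 10)(3 8)| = 6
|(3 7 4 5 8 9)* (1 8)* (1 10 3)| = 15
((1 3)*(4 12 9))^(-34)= ((1 3)(4 12 9))^(-34)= (4 9 12)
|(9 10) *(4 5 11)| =|(4 5 11)(9 10)| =6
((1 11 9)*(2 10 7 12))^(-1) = ((1 11 9)(2 10 7 12))^(-1) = (1 9 11)(2 12 7 10)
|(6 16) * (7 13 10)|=6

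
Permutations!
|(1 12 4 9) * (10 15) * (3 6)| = |(1 12 4 9)(3 6)(10 15)| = 4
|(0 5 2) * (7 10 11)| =|(0 5 2)(7 10 11)| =3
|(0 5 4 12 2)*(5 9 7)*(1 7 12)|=|(0 9 12 2)(1 7 5 4)|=4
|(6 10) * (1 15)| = 2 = |(1 15)(6 10)|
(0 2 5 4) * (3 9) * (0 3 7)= [2, 1, 5, 9, 3, 4, 6, 0, 8, 7]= (0 2 5 4 3 9 7)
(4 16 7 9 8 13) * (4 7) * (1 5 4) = (1 5 4 16)(7 9 8 13) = [0, 5, 2, 3, 16, 4, 6, 9, 13, 8, 10, 11, 12, 7, 14, 15, 1]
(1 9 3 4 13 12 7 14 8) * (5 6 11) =(1 9 3 4 13 12 7 14 8)(5 6 11) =[0, 9, 2, 4, 13, 6, 11, 14, 1, 3, 10, 5, 7, 12, 8]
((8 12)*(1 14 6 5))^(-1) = ((1 14 6 5)(8 12))^(-1) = (1 5 6 14)(8 12)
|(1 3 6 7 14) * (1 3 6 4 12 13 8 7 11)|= |(1 6 11)(3 4 12 13 8 7 14)|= 21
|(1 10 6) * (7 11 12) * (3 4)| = |(1 10 6)(3 4)(7 11 12)| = 6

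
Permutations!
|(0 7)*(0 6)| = |(0 7 6)| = 3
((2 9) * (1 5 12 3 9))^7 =(1 5 12 3 9 2)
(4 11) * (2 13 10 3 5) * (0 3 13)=(0 3 5 2)(4 11)(10 13)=[3, 1, 0, 5, 11, 2, 6, 7, 8, 9, 13, 4, 12, 10]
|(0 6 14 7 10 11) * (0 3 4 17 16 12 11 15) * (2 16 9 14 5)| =15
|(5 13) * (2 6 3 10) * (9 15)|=4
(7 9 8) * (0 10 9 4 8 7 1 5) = (0 10 9 7 4 8 1 5) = [10, 5, 2, 3, 8, 0, 6, 4, 1, 7, 9]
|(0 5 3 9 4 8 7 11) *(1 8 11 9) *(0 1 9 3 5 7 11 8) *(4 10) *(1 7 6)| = |(0 6 1)(3 9 10 4 8 11 7)| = 21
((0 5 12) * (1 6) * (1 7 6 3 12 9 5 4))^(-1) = ((0 4 1 3 12)(5 9)(6 7))^(-1) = (0 12 3 1 4)(5 9)(6 7)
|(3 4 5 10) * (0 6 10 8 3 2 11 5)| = |(0 6 10 2 11 5 8 3 4)| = 9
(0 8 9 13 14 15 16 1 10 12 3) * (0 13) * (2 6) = [8, 10, 6, 13, 4, 5, 2, 7, 9, 0, 12, 11, 3, 14, 15, 16, 1] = (0 8 9)(1 10 12 3 13 14 15 16)(2 6)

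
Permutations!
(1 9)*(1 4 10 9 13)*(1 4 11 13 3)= [0, 3, 2, 1, 10, 5, 6, 7, 8, 11, 9, 13, 12, 4]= (1 3)(4 10 9 11 13)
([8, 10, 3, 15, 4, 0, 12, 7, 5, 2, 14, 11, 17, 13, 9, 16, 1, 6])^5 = (0 5 8)(1 3 14 16 2 10 15 9)(6 17 12)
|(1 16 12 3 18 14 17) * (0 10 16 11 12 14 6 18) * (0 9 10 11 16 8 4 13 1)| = |(0 11 12 3 9 10 8 4 13 1 16 14 17)(6 18)| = 26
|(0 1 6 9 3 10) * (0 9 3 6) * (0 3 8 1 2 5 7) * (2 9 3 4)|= 18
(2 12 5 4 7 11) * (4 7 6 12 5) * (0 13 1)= (0 13 1)(2 5 7 11)(4 6 12)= [13, 0, 5, 3, 6, 7, 12, 11, 8, 9, 10, 2, 4, 1]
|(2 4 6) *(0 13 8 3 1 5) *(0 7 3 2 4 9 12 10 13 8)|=|(0 8 2 9 12 10 13)(1 5 7 3)(4 6)|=28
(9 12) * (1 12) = (1 12 9) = [0, 12, 2, 3, 4, 5, 6, 7, 8, 1, 10, 11, 9]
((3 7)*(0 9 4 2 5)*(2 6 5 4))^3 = (0 4)(2 5)(3 7)(6 9)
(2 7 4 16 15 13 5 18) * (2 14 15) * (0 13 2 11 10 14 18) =(18)(0 13 5)(2 7 4 16 11 10 14 15) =[13, 1, 7, 3, 16, 0, 6, 4, 8, 9, 14, 10, 12, 5, 15, 2, 11, 17, 18]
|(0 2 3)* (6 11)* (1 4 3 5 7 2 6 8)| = 21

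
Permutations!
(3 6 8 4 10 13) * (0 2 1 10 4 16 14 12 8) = (0 2 1 10 13 3 6)(8 16 14 12) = [2, 10, 1, 6, 4, 5, 0, 7, 16, 9, 13, 11, 8, 3, 12, 15, 14]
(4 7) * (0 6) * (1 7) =[6, 7, 2, 3, 1, 5, 0, 4] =(0 6)(1 7 4)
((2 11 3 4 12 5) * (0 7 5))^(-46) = (0 5 11 4)(2 3 12 7)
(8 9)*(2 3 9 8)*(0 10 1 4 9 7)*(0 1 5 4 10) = (1 10 5 4 9 2 3 7) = [0, 10, 3, 7, 9, 4, 6, 1, 8, 2, 5]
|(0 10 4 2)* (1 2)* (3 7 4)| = |(0 10 3 7 4 1 2)| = 7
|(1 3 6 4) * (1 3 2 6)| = |(1 2 6 4 3)| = 5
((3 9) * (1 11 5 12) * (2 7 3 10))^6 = ((1 11 5 12)(2 7 3 9 10))^6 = (1 5)(2 7 3 9 10)(11 12)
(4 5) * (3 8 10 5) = (3 8 10 5 4) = [0, 1, 2, 8, 3, 4, 6, 7, 10, 9, 5]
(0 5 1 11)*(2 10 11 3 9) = (0 5 1 3 9 2 10 11) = [5, 3, 10, 9, 4, 1, 6, 7, 8, 2, 11, 0]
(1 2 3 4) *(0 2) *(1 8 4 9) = [2, 0, 3, 9, 8, 5, 6, 7, 4, 1] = (0 2 3 9 1)(4 8)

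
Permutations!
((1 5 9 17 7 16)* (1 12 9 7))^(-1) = ((1 5 7 16 12 9 17))^(-1) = (1 17 9 12 16 7 5)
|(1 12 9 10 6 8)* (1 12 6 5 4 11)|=|(1 6 8 12 9 10 5 4 11)|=9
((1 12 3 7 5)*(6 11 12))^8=((1 6 11 12 3 7 5))^8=(1 6 11 12 3 7 5)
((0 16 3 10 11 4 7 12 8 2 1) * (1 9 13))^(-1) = (0 1 13 9 2 8 12 7 4 11 10 3 16)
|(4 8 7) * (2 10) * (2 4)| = 5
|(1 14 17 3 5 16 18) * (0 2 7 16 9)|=|(0 2 7 16 18 1 14 17 3 5 9)|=11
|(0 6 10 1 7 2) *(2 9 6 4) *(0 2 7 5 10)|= |(0 4 7 9 6)(1 5 10)|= 15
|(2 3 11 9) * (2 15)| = |(2 3 11 9 15)| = 5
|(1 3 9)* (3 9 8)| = |(1 9)(3 8)| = 2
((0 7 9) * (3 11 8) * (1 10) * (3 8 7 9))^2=(3 7 11)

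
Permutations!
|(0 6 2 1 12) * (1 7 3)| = 7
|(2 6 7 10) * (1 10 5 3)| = 7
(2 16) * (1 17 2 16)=(1 17 2)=[0, 17, 1, 3, 4, 5, 6, 7, 8, 9, 10, 11, 12, 13, 14, 15, 16, 2]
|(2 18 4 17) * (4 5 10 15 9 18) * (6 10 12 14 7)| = |(2 4 17)(5 12 14 7 6 10 15 9 18)| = 9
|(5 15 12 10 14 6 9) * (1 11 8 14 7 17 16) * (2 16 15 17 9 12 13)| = |(1 11 8 14 6 12 10 7 9 5 17 15 13 2 16)| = 15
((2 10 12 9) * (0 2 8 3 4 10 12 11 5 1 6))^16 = (0 8 11)(1 12 4)(2 3 5)(6 9 10)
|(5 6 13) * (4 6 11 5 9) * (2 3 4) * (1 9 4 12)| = |(1 9 2 3 12)(4 6 13)(5 11)| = 30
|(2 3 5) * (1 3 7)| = 5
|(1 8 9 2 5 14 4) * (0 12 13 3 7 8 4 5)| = 8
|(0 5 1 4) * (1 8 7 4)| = |(0 5 8 7 4)| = 5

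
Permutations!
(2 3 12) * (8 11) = (2 3 12)(8 11) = [0, 1, 3, 12, 4, 5, 6, 7, 11, 9, 10, 8, 2]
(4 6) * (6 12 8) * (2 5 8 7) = [0, 1, 5, 3, 12, 8, 4, 2, 6, 9, 10, 11, 7] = (2 5 8 6 4 12 7)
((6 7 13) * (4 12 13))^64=((4 12 13 6 7))^64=(4 7 6 13 12)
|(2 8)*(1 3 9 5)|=4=|(1 3 9 5)(2 8)|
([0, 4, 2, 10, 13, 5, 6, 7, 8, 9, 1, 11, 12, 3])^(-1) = (1 10 3 13 4)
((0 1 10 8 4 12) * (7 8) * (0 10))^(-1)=((0 1)(4 12 10 7 8))^(-1)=(0 1)(4 8 7 10 12)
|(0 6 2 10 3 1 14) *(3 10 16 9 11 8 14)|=8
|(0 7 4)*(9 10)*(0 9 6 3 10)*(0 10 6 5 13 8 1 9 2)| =|(0 7 4 2)(1 9 10 5 13 8)(3 6)| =12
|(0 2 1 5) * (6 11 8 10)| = |(0 2 1 5)(6 11 8 10)| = 4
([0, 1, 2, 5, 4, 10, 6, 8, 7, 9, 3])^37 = [0, 1, 2, 5, 4, 10, 6, 8, 7, 9, 3]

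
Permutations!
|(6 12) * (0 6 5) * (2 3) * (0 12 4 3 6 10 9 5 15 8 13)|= |(0 10 9 5 12 15 8 13)(2 6 4 3)|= 8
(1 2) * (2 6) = [0, 6, 1, 3, 4, 5, 2] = (1 6 2)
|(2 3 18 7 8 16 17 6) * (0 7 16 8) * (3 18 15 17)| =14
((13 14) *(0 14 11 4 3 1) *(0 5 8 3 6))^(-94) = (0 13 4)(1 8)(3 5)(6 14 11)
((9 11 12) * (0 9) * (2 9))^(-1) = ((0 2 9 11 12))^(-1) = (0 12 11 9 2)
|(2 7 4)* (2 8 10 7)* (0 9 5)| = 12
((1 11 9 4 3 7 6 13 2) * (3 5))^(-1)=(1 2 13 6 7 3 5 4 9 11)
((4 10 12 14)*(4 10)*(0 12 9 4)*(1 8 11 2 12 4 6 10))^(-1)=(0 4)(1 14 12 2 11 8)(6 9 10)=((0 4)(1 8 11 2 12 14)(6 10 9))^(-1)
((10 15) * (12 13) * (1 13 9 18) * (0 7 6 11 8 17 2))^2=(0 6 8 2 7 11 17)(1 12 18 13 9)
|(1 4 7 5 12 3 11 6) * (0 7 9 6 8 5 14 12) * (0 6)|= 12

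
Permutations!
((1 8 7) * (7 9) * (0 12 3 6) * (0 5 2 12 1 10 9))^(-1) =((0 1 8)(2 12 3 6 5)(7 10 9))^(-1) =(0 8 1)(2 5 6 3 12)(7 9 10)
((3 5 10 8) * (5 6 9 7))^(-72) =((3 6 9 7 5 10 8))^(-72) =(3 10 7 6 8 5 9)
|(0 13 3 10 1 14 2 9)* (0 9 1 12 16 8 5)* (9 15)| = |(0 13 3 10 12 16 8 5)(1 14 2)(9 15)| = 24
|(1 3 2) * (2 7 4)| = |(1 3 7 4 2)| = 5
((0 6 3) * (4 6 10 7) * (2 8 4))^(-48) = (10)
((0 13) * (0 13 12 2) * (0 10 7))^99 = ((13)(0 12 2 10 7))^99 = (13)(0 7 10 2 12)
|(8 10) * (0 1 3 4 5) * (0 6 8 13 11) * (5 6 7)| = 18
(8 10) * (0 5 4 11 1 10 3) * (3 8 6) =(0 5 4 11 1 10 6 3) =[5, 10, 2, 0, 11, 4, 3, 7, 8, 9, 6, 1]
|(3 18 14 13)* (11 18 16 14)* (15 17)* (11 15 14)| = 8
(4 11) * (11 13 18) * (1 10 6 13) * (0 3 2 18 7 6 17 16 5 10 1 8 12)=(0 3 2 18 11 4 8 12)(5 10 17 16)(6 13 7)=[3, 1, 18, 2, 8, 10, 13, 6, 12, 9, 17, 4, 0, 7, 14, 15, 5, 16, 11]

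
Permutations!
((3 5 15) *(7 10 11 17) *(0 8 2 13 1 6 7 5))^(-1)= (0 3 15 5 17 11 10 7 6 1 13 2 8)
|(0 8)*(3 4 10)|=6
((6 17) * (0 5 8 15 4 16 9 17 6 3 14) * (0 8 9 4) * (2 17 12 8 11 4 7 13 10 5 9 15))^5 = ((0 9 12 8 2 17 3 14 11 4 16 7 13 10 5 15))^5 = (0 17 16 15 2 4 5 8 11 10 12 14 13 9 3 7)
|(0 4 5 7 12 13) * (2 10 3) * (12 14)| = |(0 4 5 7 14 12 13)(2 10 3)| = 21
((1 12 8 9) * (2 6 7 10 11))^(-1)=((1 12 8 9)(2 6 7 10 11))^(-1)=(1 9 8 12)(2 11 10 7 6)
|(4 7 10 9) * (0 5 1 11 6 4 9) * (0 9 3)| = 10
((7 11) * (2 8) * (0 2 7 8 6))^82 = ((0 2 6)(7 11 8))^82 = (0 2 6)(7 11 8)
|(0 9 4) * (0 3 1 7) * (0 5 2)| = 8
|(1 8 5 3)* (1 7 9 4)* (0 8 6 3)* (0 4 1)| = 20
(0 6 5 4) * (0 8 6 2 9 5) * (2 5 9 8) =(9)(0 5 4 2 8 6) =[5, 1, 8, 3, 2, 4, 0, 7, 6, 9]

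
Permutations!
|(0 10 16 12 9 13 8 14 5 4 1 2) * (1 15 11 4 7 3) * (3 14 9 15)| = |(0 10 16 12 15 11 4 3 1 2)(5 7 14)(8 9 13)| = 30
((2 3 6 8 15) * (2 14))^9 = ((2 3 6 8 15 14))^9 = (2 8)(3 15)(6 14)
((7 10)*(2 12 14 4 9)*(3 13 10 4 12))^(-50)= (14)(2 9 4 7 10 13 3)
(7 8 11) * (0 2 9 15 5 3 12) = (0 2 9 15 5 3 12)(7 8 11) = [2, 1, 9, 12, 4, 3, 6, 8, 11, 15, 10, 7, 0, 13, 14, 5]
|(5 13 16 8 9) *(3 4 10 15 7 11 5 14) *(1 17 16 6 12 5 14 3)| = 12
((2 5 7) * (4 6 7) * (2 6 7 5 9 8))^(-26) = ((2 9 8)(4 7 6 5))^(-26) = (2 9 8)(4 6)(5 7)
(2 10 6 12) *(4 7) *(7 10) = (2 7 4 10 6 12) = [0, 1, 7, 3, 10, 5, 12, 4, 8, 9, 6, 11, 2]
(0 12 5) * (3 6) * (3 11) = (0 12 5)(3 6 11) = [12, 1, 2, 6, 4, 0, 11, 7, 8, 9, 10, 3, 5]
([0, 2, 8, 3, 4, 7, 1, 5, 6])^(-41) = (1 6 8 2)(5 7)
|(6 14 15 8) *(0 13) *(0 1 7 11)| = 20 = |(0 13 1 7 11)(6 14 15 8)|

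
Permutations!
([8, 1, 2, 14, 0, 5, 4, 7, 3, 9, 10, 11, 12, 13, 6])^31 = (0 8 3 14 6 4)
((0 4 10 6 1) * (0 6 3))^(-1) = (0 3 10 4)(1 6)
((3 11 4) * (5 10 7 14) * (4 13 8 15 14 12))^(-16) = (3 5 11 10 13 7 8 12 15 4 14)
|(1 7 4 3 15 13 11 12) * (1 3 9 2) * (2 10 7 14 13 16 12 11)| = |(1 14 13 2)(3 15 16 12)(4 9 10 7)| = 4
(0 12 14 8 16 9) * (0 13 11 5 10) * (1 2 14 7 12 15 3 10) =(0 15 3 10)(1 2 14 8 16 9 13 11 5)(7 12) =[15, 2, 14, 10, 4, 1, 6, 12, 16, 13, 0, 5, 7, 11, 8, 3, 9]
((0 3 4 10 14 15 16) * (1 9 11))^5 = (0 15 10 3 16 14 4)(1 11 9)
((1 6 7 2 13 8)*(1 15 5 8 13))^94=((1 6 7 2)(5 8 15))^94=(1 7)(2 6)(5 8 15)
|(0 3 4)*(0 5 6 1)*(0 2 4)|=|(0 3)(1 2 4 5 6)|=10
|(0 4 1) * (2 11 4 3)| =6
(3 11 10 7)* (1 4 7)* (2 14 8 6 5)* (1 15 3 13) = (1 4 7 13)(2 14 8 6 5)(3 11 10 15) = [0, 4, 14, 11, 7, 2, 5, 13, 6, 9, 15, 10, 12, 1, 8, 3]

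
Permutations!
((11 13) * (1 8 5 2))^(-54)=(13)(1 5)(2 8)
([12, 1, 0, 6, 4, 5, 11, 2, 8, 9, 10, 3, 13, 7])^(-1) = (0 2 7 13 12)(3 11 6)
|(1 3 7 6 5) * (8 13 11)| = 15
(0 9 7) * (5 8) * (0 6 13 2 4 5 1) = (0 9 7 6 13 2 4 5 8 1) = [9, 0, 4, 3, 5, 8, 13, 6, 1, 7, 10, 11, 12, 2]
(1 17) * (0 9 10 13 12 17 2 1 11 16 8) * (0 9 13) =[13, 2, 1, 3, 4, 5, 6, 7, 9, 10, 0, 16, 17, 12, 14, 15, 8, 11] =(0 13 12 17 11 16 8 9 10)(1 2)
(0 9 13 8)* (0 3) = (0 9 13 8 3) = [9, 1, 2, 0, 4, 5, 6, 7, 3, 13, 10, 11, 12, 8]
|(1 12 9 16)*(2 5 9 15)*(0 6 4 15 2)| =|(0 6 4 15)(1 12 2 5 9 16)| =12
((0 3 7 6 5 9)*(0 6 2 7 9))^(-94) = ((0 3 9 6 5)(2 7))^(-94) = (0 3 9 6 5)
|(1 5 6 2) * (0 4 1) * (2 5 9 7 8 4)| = 10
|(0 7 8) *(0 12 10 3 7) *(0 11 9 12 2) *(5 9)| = 10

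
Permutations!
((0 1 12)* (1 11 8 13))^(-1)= (0 12 1 13 8 11)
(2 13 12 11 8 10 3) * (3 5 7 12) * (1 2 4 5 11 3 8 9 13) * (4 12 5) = (1 2)(3 12)(5 7)(8 10 11 9 13) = [0, 2, 1, 12, 4, 7, 6, 5, 10, 13, 11, 9, 3, 8]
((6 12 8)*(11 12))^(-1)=((6 11 12 8))^(-1)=(6 8 12 11)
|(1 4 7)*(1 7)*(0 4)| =3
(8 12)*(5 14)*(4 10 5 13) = (4 10 5 14 13)(8 12) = [0, 1, 2, 3, 10, 14, 6, 7, 12, 9, 5, 11, 8, 4, 13]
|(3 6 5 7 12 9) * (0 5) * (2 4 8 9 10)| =11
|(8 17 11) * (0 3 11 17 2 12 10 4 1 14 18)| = |(0 3 11 8 2 12 10 4 1 14 18)| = 11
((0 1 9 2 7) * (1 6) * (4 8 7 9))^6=(9)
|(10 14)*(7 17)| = 2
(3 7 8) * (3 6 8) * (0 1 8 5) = (0 1 8 6 5)(3 7) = [1, 8, 2, 7, 4, 0, 5, 3, 6]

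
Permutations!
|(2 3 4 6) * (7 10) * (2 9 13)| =6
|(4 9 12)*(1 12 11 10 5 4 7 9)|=|(1 12 7 9 11 10 5 4)|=8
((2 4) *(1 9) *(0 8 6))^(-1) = ((0 8 6)(1 9)(2 4))^(-1) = (0 6 8)(1 9)(2 4)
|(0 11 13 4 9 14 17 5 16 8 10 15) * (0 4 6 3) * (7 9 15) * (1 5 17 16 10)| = |(17)(0 11 13 6 3)(1 5 10 7 9 14 16 8)(4 15)| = 40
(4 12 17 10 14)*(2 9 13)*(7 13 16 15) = [0, 1, 9, 3, 12, 5, 6, 13, 8, 16, 14, 11, 17, 2, 4, 7, 15, 10] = (2 9 16 15 7 13)(4 12 17 10 14)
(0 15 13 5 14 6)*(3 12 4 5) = [15, 1, 2, 12, 5, 14, 0, 7, 8, 9, 10, 11, 4, 3, 6, 13] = (0 15 13 3 12 4 5 14 6)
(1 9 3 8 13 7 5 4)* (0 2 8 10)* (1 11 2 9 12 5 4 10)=(0 9 3 1 12 5 10)(2 8 13 7 4 11)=[9, 12, 8, 1, 11, 10, 6, 4, 13, 3, 0, 2, 5, 7]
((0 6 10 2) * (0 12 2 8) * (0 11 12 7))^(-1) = (0 7 2 12 11 8 10 6)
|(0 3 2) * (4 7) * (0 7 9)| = 6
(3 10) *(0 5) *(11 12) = (0 5)(3 10)(11 12) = [5, 1, 2, 10, 4, 0, 6, 7, 8, 9, 3, 12, 11]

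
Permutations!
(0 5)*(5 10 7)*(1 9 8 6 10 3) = (0 3 1 9 8 6 10 7 5) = [3, 9, 2, 1, 4, 0, 10, 5, 6, 8, 7]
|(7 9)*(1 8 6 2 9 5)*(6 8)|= |(1 6 2 9 7 5)|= 6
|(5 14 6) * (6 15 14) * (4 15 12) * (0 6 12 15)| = |(0 6 5 12 4)(14 15)| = 10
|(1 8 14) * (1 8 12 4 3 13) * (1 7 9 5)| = 8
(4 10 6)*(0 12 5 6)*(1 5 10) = (0 12 10)(1 5 6 4) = [12, 5, 2, 3, 1, 6, 4, 7, 8, 9, 0, 11, 10]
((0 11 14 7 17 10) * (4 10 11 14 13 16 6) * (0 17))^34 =((0 14 7)(4 10 17 11 13 16 6))^34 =(0 14 7)(4 6 16 13 11 17 10)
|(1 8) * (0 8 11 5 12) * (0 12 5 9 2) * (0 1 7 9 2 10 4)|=|(12)(0 8 7 9 10 4)(1 11 2)|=6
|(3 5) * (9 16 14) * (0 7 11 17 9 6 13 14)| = 6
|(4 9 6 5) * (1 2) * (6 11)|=|(1 2)(4 9 11 6 5)|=10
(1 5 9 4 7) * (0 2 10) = (0 2 10)(1 5 9 4 7) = [2, 5, 10, 3, 7, 9, 6, 1, 8, 4, 0]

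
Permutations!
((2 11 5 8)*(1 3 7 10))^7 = ((1 3 7 10)(2 11 5 8))^7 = (1 10 7 3)(2 8 5 11)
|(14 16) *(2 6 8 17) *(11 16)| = 12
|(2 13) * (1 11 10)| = |(1 11 10)(2 13)| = 6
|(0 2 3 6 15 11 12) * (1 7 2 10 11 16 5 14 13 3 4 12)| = 56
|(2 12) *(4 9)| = 2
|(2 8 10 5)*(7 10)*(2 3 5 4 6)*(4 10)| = 10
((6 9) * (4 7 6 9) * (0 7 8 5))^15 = ((9)(0 7 6 4 8 5))^15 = (9)(0 4)(5 6)(7 8)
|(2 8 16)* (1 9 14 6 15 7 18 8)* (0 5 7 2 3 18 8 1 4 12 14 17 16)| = |(0 5 7 8)(1 9 17 16 3 18)(2 4 12 14 6 15)| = 12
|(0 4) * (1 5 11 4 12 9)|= |(0 12 9 1 5 11 4)|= 7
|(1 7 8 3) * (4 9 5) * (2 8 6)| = |(1 7 6 2 8 3)(4 9 5)| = 6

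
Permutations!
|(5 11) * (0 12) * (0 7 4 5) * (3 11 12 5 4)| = 6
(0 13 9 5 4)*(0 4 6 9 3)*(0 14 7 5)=(0 13 3 14 7 5 6 9)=[13, 1, 2, 14, 4, 6, 9, 5, 8, 0, 10, 11, 12, 3, 7]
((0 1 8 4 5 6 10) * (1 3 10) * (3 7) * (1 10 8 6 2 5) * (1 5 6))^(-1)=((0 7 3 8 4 5 2 6 10))^(-1)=(0 10 6 2 5 4 8 3 7)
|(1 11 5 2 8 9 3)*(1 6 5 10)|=6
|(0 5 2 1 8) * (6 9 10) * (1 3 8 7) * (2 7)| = 21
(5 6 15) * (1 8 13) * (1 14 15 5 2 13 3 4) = (1 8 3 4)(2 13 14 15)(5 6) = [0, 8, 13, 4, 1, 6, 5, 7, 3, 9, 10, 11, 12, 14, 15, 2]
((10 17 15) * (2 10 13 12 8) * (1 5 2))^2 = (1 2 17 13 8 5 10 15 12)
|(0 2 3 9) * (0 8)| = |(0 2 3 9 8)| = 5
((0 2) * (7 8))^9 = (0 2)(7 8)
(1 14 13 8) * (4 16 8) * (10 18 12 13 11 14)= [0, 10, 2, 3, 16, 5, 6, 7, 1, 9, 18, 14, 13, 4, 11, 15, 8, 17, 12]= (1 10 18 12 13 4 16 8)(11 14)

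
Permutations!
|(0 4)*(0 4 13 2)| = 3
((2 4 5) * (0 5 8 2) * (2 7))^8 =(8)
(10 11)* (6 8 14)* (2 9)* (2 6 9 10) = (2 10 11)(6 8 14 9) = [0, 1, 10, 3, 4, 5, 8, 7, 14, 6, 11, 2, 12, 13, 9]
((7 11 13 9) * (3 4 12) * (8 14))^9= (7 11 13 9)(8 14)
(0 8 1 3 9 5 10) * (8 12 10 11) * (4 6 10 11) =[12, 3, 2, 9, 6, 4, 10, 7, 1, 5, 0, 8, 11] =(0 12 11 8 1 3 9 5 4 6 10)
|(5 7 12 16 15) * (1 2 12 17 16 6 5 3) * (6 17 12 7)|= 8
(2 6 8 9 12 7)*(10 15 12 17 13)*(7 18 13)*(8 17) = (2 6 17 7)(8 9)(10 15 12 18 13) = [0, 1, 6, 3, 4, 5, 17, 2, 9, 8, 15, 11, 18, 10, 14, 12, 16, 7, 13]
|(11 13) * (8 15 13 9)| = 5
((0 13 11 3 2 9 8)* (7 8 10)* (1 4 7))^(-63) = (0 3 10 7 13 2 1 8 11 9 4)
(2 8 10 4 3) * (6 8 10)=(2 10 4 3)(6 8)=[0, 1, 10, 2, 3, 5, 8, 7, 6, 9, 4]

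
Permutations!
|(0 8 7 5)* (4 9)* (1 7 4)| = 7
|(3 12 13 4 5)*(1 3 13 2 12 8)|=|(1 3 8)(2 12)(4 5 13)|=6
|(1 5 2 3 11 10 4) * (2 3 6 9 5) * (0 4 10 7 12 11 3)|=21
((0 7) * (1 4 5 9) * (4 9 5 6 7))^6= (9)(0 6)(4 7)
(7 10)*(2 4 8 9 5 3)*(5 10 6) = [0, 1, 4, 2, 8, 3, 5, 6, 9, 10, 7] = (2 4 8 9 10 7 6 5 3)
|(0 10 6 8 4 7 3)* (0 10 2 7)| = |(0 2 7 3 10 6 8 4)| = 8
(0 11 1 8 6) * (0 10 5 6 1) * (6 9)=(0 11)(1 8)(5 9 6 10)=[11, 8, 2, 3, 4, 9, 10, 7, 1, 6, 5, 0]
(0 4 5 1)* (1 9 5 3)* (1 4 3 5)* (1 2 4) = [3, 0, 4, 1, 5, 9, 6, 7, 8, 2] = (0 3 1)(2 4 5 9)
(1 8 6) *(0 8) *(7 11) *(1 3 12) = (0 8 6 3 12 1)(7 11) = [8, 0, 2, 12, 4, 5, 3, 11, 6, 9, 10, 7, 1]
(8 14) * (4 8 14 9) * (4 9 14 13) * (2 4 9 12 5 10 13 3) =(2 4 8 14 3)(5 10 13 9 12) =[0, 1, 4, 2, 8, 10, 6, 7, 14, 12, 13, 11, 5, 9, 3]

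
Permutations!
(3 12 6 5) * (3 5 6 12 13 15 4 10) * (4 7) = [0, 1, 2, 13, 10, 5, 6, 4, 8, 9, 3, 11, 12, 15, 14, 7] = (3 13 15 7 4 10)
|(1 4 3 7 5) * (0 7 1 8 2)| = 15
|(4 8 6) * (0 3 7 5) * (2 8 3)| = 8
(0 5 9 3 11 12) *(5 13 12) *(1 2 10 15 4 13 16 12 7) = [16, 2, 10, 11, 13, 9, 6, 1, 8, 3, 15, 5, 0, 7, 14, 4, 12] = (0 16 12)(1 2 10 15 4 13 7)(3 11 5 9)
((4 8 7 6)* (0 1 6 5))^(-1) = ((0 1 6 4 8 7 5))^(-1) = (0 5 7 8 4 6 1)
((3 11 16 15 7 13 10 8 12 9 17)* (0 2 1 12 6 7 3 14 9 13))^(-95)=((0 2 1 12 13 10 8 6 7)(3 11 16 15)(9 17 14))^(-95)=(0 13 7 12 6 1 8 2 10)(3 11 16 15)(9 17 14)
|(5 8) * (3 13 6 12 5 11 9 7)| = |(3 13 6 12 5 8 11 9 7)| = 9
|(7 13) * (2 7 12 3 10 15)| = 7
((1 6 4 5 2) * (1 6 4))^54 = (1 6 2 5 4)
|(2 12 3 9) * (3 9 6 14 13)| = |(2 12 9)(3 6 14 13)| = 12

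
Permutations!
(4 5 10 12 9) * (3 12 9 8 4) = (3 12 8 4 5 10 9) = [0, 1, 2, 12, 5, 10, 6, 7, 4, 3, 9, 11, 8]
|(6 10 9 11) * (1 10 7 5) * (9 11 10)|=7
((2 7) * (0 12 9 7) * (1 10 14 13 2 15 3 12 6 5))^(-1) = (0 2 13 14 10 1 5 6)(3 15 7 9 12)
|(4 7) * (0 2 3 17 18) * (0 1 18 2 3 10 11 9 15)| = 8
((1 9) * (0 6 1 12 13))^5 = (0 13 12 9 1 6)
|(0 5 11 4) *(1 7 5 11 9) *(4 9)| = |(0 11 9 1 7 5 4)| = 7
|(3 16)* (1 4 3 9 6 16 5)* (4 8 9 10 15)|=10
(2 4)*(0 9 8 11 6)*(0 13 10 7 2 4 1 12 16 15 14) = (0 9 8 11 6 13 10 7 2 1 12 16 15 14) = [9, 12, 1, 3, 4, 5, 13, 2, 11, 8, 7, 6, 16, 10, 0, 14, 15]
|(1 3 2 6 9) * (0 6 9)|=|(0 6)(1 3 2 9)|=4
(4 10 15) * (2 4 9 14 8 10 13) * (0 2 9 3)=(0 2 4 13 9 14 8 10 15 3)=[2, 1, 4, 0, 13, 5, 6, 7, 10, 14, 15, 11, 12, 9, 8, 3]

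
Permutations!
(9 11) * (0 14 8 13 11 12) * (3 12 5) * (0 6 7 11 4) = (0 14 8 13 4)(3 12 6 7 11 9 5) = [14, 1, 2, 12, 0, 3, 7, 11, 13, 5, 10, 9, 6, 4, 8]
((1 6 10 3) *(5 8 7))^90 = ((1 6 10 3)(5 8 7))^90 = (1 10)(3 6)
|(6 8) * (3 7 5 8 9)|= |(3 7 5 8 6 9)|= 6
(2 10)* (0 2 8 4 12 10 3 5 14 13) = (0 2 3 5 14 13)(4 12 10 8) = [2, 1, 3, 5, 12, 14, 6, 7, 4, 9, 8, 11, 10, 0, 13]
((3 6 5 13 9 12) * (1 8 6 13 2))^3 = (1 5 8 2 6)(3 12 9 13)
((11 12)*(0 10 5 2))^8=((0 10 5 2)(11 12))^8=(12)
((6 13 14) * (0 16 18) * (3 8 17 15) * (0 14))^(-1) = ((0 16 18 14 6 13)(3 8 17 15))^(-1) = (0 13 6 14 18 16)(3 15 17 8)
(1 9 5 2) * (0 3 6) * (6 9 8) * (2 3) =(0 2 1 8 6)(3 9 5) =[2, 8, 1, 9, 4, 3, 0, 7, 6, 5]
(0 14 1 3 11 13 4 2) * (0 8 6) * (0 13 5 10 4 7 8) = (0 14 1 3 11 5 10 4 2)(6 13 7 8) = [14, 3, 0, 11, 2, 10, 13, 8, 6, 9, 4, 5, 12, 7, 1]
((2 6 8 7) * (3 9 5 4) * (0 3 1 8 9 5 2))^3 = (9)(0 4 7 5 8 3 1)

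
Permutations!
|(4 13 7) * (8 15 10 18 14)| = |(4 13 7)(8 15 10 18 14)| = 15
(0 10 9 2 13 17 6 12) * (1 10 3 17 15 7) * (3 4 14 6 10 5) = (0 4 14 6 12)(1 5 3 17 10 9 2 13 15 7) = [4, 5, 13, 17, 14, 3, 12, 1, 8, 2, 9, 11, 0, 15, 6, 7, 16, 10]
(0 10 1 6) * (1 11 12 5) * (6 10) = [6, 10, 2, 3, 4, 1, 0, 7, 8, 9, 11, 12, 5] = (0 6)(1 10 11 12 5)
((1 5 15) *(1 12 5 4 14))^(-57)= (15)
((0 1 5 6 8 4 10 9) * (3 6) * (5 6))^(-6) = (0 1 6 8 4 10 9)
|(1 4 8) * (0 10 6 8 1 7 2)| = 6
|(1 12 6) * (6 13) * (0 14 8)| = 12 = |(0 14 8)(1 12 13 6)|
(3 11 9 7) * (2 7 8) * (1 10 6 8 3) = (1 10 6 8 2 7)(3 11 9) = [0, 10, 7, 11, 4, 5, 8, 1, 2, 3, 6, 9]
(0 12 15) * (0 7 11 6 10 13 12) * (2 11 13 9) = (2 11 6 10 9)(7 13 12 15) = [0, 1, 11, 3, 4, 5, 10, 13, 8, 2, 9, 6, 15, 12, 14, 7]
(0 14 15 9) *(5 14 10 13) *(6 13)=(0 10 6 13 5 14 15 9)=[10, 1, 2, 3, 4, 14, 13, 7, 8, 0, 6, 11, 12, 5, 15, 9]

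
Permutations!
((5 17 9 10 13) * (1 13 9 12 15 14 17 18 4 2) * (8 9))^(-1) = ((1 13 5 18 4 2)(8 9 10)(12 15 14 17))^(-1) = (1 2 4 18 5 13)(8 10 9)(12 17 14 15)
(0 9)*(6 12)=(0 9)(6 12)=[9, 1, 2, 3, 4, 5, 12, 7, 8, 0, 10, 11, 6]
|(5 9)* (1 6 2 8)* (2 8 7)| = 6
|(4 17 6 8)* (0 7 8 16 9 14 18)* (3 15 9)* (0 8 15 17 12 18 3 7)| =|(3 17 6 16 7 15 9 14)(4 12 18 8)| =8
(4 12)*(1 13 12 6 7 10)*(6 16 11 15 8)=(1 13 12 4 16 11 15 8 6 7 10)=[0, 13, 2, 3, 16, 5, 7, 10, 6, 9, 1, 15, 4, 12, 14, 8, 11]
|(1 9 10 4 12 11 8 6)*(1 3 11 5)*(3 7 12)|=11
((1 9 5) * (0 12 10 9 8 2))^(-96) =(12)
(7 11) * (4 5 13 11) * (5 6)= (4 6 5 13 11 7)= [0, 1, 2, 3, 6, 13, 5, 4, 8, 9, 10, 7, 12, 11]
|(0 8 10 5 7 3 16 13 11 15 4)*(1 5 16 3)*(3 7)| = |(0 8 10 16 13 11 15 4)(1 5 3 7)| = 8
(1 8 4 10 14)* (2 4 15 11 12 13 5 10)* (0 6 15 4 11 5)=[6, 8, 11, 3, 2, 10, 15, 7, 4, 9, 14, 12, 13, 0, 1, 5]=(0 6 15 5 10 14 1 8 4 2 11 12 13)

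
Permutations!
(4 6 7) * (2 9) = (2 9)(4 6 7) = [0, 1, 9, 3, 6, 5, 7, 4, 8, 2]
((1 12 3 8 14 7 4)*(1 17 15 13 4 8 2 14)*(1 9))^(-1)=((1 12 3 2 14 7 8 9)(4 17 15 13))^(-1)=(1 9 8 7 14 2 3 12)(4 13 15 17)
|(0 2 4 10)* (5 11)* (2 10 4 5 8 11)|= 2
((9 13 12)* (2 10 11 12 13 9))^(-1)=((13)(2 10 11 12))^(-1)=(13)(2 12 11 10)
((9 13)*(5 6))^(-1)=(5 6)(9 13)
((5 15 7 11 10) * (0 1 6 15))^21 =((0 1 6 15 7 11 10 5))^21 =(0 11 6 5 7 1 10 15)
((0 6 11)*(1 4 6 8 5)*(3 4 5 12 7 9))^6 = ((0 8 12 7 9 3 4 6 11)(1 5))^6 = (0 4 7)(3 12 11)(6 9 8)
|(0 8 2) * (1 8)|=|(0 1 8 2)|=4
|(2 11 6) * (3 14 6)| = |(2 11 3 14 6)| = 5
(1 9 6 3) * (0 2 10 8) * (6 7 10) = (0 2 6 3 1 9 7 10 8) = [2, 9, 6, 1, 4, 5, 3, 10, 0, 7, 8]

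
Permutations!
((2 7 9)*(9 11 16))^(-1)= (2 9 16 11 7)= ((2 7 11 16 9))^(-1)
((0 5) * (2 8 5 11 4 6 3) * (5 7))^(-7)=(0 4 3 8 5 11 6 2 7)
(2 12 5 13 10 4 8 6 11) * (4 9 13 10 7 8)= (2 12 5 10 9 13 7 8 6 11)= [0, 1, 12, 3, 4, 10, 11, 8, 6, 13, 9, 2, 5, 7]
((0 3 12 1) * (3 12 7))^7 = ((0 12 1)(3 7))^7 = (0 12 1)(3 7)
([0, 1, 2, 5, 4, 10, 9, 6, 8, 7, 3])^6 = (10)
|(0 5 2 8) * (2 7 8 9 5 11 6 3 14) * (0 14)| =12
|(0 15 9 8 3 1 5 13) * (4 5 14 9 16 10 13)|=10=|(0 15 16 10 13)(1 14 9 8 3)(4 5)|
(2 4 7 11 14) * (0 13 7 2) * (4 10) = (0 13 7 11 14)(2 10 4) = [13, 1, 10, 3, 2, 5, 6, 11, 8, 9, 4, 14, 12, 7, 0]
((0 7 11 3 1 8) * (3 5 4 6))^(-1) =((0 7 11 5 4 6 3 1 8))^(-1) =(0 8 1 3 6 4 5 11 7)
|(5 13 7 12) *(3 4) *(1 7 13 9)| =10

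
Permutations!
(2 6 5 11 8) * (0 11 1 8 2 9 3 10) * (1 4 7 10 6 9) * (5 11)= [5, 8, 9, 6, 7, 4, 11, 10, 1, 3, 0, 2]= (0 5 4 7 10)(1 8)(2 9 3 6 11)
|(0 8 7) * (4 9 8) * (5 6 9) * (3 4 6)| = |(0 6 9 8 7)(3 4 5)| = 15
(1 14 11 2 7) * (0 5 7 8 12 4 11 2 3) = (0 5 7 1 14 2 8 12 4 11 3) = [5, 14, 8, 0, 11, 7, 6, 1, 12, 9, 10, 3, 4, 13, 2]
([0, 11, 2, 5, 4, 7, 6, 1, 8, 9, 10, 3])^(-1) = (1 7 5 3 11)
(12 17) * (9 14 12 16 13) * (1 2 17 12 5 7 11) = [0, 2, 17, 3, 4, 7, 6, 11, 8, 14, 10, 1, 12, 9, 5, 15, 13, 16] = (1 2 17 16 13 9 14 5 7 11)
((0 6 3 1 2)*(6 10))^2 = ((0 10 6 3 1 2))^2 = (0 6 1)(2 10 3)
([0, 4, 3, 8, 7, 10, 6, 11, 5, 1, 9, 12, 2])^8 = [0, 5, 7, 11, 10, 2, 6, 9, 12, 8, 3, 1, 4]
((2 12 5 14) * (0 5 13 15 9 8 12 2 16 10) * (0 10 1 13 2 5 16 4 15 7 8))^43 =(0 7 5 9 13 2 15 1 12 4 16 8 14)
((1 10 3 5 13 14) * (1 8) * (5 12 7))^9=((1 10 3 12 7 5 13 14 8))^9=(14)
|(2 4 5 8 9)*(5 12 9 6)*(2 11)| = |(2 4 12 9 11)(5 8 6)| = 15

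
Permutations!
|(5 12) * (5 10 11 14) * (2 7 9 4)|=20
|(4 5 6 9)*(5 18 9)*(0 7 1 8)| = |(0 7 1 8)(4 18 9)(5 6)| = 12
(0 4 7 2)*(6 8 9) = (0 4 7 2)(6 8 9) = [4, 1, 0, 3, 7, 5, 8, 2, 9, 6]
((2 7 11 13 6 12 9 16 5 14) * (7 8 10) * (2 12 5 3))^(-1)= ((2 8 10 7 11 13 6 5 14 12 9 16 3))^(-1)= (2 3 16 9 12 14 5 6 13 11 7 10 8)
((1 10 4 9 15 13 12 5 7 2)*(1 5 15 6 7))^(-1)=((1 10 4 9 6 7 2 5)(12 15 13))^(-1)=(1 5 2 7 6 9 4 10)(12 13 15)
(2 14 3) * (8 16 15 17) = [0, 1, 14, 2, 4, 5, 6, 7, 16, 9, 10, 11, 12, 13, 3, 17, 15, 8] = (2 14 3)(8 16 15 17)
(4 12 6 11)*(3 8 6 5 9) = (3 8 6 11 4 12 5 9) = [0, 1, 2, 8, 12, 9, 11, 7, 6, 3, 10, 4, 5]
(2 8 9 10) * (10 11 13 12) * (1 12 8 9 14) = (1 12 10 2 9 11 13 8 14) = [0, 12, 9, 3, 4, 5, 6, 7, 14, 11, 2, 13, 10, 8, 1]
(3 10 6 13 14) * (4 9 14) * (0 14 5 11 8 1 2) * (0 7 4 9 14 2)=(0 2 7 4 14 3 10 6 13 9 5 11 8 1)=[2, 0, 7, 10, 14, 11, 13, 4, 1, 5, 6, 8, 12, 9, 3]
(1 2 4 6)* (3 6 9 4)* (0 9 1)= [9, 2, 3, 6, 1, 5, 0, 7, 8, 4]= (0 9 4 1 2 3 6)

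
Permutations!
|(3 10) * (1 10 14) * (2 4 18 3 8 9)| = 9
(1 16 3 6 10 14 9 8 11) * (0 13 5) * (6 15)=(0 13 5)(1 16 3 15 6 10 14 9 8 11)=[13, 16, 2, 15, 4, 0, 10, 7, 11, 8, 14, 1, 12, 5, 9, 6, 3]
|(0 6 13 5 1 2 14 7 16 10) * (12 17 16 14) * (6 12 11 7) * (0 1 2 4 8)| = 56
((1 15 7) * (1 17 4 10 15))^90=(17)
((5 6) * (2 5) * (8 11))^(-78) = ((2 5 6)(8 11))^(-78) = (11)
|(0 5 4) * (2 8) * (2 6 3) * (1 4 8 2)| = |(0 5 8 6 3 1 4)| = 7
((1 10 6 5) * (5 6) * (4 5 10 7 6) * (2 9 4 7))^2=(10)(1 9 5 2 4)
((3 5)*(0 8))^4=(8)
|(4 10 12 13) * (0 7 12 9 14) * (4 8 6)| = 10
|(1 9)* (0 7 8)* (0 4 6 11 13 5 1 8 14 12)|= |(0 7 14 12)(1 9 8 4 6 11 13 5)|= 8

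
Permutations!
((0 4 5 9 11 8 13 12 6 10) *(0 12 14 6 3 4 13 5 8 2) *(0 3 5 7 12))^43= (0 6 13 10 14)(2 9 12 8 3 11 5 7 4)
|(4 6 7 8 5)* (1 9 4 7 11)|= |(1 9 4 6 11)(5 7 8)|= 15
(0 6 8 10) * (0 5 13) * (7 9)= (0 6 8 10 5 13)(7 9)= [6, 1, 2, 3, 4, 13, 8, 9, 10, 7, 5, 11, 12, 0]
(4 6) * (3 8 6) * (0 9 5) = [9, 1, 2, 8, 3, 0, 4, 7, 6, 5] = (0 9 5)(3 8 6 4)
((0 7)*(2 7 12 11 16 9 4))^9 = ((0 12 11 16 9 4 2 7))^9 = (0 12 11 16 9 4 2 7)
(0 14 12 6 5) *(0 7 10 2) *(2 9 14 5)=[5, 1, 0, 3, 4, 7, 2, 10, 8, 14, 9, 11, 6, 13, 12]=(0 5 7 10 9 14 12 6 2)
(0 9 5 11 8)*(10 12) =(0 9 5 11 8)(10 12) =[9, 1, 2, 3, 4, 11, 6, 7, 0, 5, 12, 8, 10]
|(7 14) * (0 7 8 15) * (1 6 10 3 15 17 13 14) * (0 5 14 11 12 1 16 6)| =15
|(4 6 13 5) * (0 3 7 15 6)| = |(0 3 7 15 6 13 5 4)| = 8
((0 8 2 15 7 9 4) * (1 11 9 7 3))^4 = (0 3 4 15 9 2 11 8 1)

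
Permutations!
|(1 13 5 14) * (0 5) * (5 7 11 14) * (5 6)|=6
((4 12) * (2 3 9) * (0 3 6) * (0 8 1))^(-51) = ((0 3 9 2 6 8 1)(4 12))^(-51) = (0 8 2 3 1 6 9)(4 12)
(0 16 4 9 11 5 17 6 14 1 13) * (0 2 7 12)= [16, 13, 7, 3, 9, 17, 14, 12, 8, 11, 10, 5, 0, 2, 1, 15, 4, 6]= (0 16 4 9 11 5 17 6 14 1 13 2 7 12)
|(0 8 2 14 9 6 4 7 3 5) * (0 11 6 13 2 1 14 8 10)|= 6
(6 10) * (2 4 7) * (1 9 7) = (1 9 7 2 4)(6 10) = [0, 9, 4, 3, 1, 5, 10, 2, 8, 7, 6]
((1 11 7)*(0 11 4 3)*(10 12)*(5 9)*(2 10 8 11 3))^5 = ((0 3)(1 4 2 10 12 8 11 7)(5 9))^5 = (0 3)(1 8 2 7 12 4 11 10)(5 9)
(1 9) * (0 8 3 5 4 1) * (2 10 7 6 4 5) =(0 8 3 2 10 7 6 4 1 9) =[8, 9, 10, 2, 1, 5, 4, 6, 3, 0, 7]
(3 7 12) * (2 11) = (2 11)(3 7 12) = [0, 1, 11, 7, 4, 5, 6, 12, 8, 9, 10, 2, 3]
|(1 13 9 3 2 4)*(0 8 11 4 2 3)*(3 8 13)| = |(0 13 9)(1 3 8 11 4)| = 15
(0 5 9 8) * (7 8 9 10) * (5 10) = [10, 1, 2, 3, 4, 5, 6, 8, 0, 9, 7] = (0 10 7 8)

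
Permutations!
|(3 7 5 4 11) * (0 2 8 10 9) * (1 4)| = 30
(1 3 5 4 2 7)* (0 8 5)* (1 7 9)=[8, 3, 9, 0, 2, 4, 6, 7, 5, 1]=(0 8 5 4 2 9 1 3)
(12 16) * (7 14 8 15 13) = (7 14 8 15 13)(12 16) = [0, 1, 2, 3, 4, 5, 6, 14, 15, 9, 10, 11, 16, 7, 8, 13, 12]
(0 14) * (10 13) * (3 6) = (0 14)(3 6)(10 13) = [14, 1, 2, 6, 4, 5, 3, 7, 8, 9, 13, 11, 12, 10, 0]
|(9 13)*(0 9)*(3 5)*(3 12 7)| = 12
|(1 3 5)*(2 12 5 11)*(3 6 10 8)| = 9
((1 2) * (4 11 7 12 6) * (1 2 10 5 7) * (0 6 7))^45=((0 6 4 11 1 10 5)(7 12))^45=(0 11 5 4 10 6 1)(7 12)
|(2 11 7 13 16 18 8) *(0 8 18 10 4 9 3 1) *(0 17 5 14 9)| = |(18)(0 8 2 11 7 13 16 10 4)(1 17 5 14 9 3)| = 18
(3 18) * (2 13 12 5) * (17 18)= (2 13 12 5)(3 17 18)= [0, 1, 13, 17, 4, 2, 6, 7, 8, 9, 10, 11, 5, 12, 14, 15, 16, 18, 3]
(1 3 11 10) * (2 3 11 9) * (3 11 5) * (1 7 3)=(1 5)(2 11 10 7 3 9)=[0, 5, 11, 9, 4, 1, 6, 3, 8, 2, 7, 10]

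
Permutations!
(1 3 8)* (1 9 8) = [0, 3, 2, 1, 4, 5, 6, 7, 9, 8] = (1 3)(8 9)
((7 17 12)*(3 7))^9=(3 7 17 12)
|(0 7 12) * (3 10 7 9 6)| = |(0 9 6 3 10 7 12)| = 7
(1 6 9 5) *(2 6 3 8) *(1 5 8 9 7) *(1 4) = (1 3 9 8 2 6 7 4) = [0, 3, 6, 9, 1, 5, 7, 4, 2, 8]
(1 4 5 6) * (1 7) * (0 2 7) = (0 2 7 1 4 5 6) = [2, 4, 7, 3, 5, 6, 0, 1]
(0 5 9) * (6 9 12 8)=(0 5 12 8 6 9)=[5, 1, 2, 3, 4, 12, 9, 7, 6, 0, 10, 11, 8]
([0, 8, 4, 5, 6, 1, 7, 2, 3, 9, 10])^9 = (10)(1 8 3 5)(2 4 6 7)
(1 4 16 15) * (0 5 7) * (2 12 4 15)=[5, 15, 12, 3, 16, 7, 6, 0, 8, 9, 10, 11, 4, 13, 14, 1, 2]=(0 5 7)(1 15)(2 12 4 16)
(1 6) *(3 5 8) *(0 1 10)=[1, 6, 2, 5, 4, 8, 10, 7, 3, 9, 0]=(0 1 6 10)(3 5 8)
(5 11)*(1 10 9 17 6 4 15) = (1 10 9 17 6 4 15)(5 11) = [0, 10, 2, 3, 15, 11, 4, 7, 8, 17, 9, 5, 12, 13, 14, 1, 16, 6]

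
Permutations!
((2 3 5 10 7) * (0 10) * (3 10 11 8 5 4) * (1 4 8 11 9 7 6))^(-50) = (11)(0 6 5 10 8 2 3 7 4 9 1)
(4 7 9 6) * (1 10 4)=(1 10 4 7 9 6)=[0, 10, 2, 3, 7, 5, 1, 9, 8, 6, 4]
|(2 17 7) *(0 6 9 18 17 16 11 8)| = |(0 6 9 18 17 7 2 16 11 8)| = 10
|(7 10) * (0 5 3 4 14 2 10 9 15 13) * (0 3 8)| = 9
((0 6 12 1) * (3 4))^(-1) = (0 1 12 6)(3 4)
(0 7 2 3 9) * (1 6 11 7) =(0 1 6 11 7 2 3 9) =[1, 6, 3, 9, 4, 5, 11, 2, 8, 0, 10, 7]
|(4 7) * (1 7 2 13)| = 5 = |(1 7 4 2 13)|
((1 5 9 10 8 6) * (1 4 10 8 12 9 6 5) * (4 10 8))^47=(4 12 6 8 9 10 5)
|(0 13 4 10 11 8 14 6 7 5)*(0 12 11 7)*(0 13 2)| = 10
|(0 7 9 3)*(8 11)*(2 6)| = |(0 7 9 3)(2 6)(8 11)| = 4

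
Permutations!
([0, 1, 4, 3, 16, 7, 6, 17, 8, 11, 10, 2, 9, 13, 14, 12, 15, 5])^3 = (17)(2 15 11 16 9 4 12)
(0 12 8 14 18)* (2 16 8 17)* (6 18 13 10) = (0 12 17 2 16 8 14 13 10 6 18) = [12, 1, 16, 3, 4, 5, 18, 7, 14, 9, 6, 11, 17, 10, 13, 15, 8, 2, 0]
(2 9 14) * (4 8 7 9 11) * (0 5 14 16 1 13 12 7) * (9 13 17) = (0 5 14 2 11 4 8)(1 17 9 16)(7 13 12) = [5, 17, 11, 3, 8, 14, 6, 13, 0, 16, 10, 4, 7, 12, 2, 15, 1, 9]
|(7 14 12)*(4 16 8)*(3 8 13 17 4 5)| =|(3 8 5)(4 16 13 17)(7 14 12)| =12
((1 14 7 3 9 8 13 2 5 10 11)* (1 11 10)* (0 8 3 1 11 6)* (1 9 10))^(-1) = ((0 8 13 2 5 11 6)(1 14 7 9 3 10))^(-1) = (0 6 11 5 2 13 8)(1 10 3 9 7 14)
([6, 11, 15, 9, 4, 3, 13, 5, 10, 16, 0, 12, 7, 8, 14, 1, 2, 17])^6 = (17)(0 6 13 8 10)(1 9 12 2 5)(3 11 16 7 15)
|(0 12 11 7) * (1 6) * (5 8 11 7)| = |(0 12 7)(1 6)(5 8 11)| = 6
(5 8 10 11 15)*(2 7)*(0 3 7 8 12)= (0 3 7 2 8 10 11 15 5 12)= [3, 1, 8, 7, 4, 12, 6, 2, 10, 9, 11, 15, 0, 13, 14, 5]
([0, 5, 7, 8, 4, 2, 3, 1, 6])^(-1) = [0, 7, 5, 6, 4, 1, 8, 2, 3]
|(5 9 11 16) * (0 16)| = |(0 16 5 9 11)| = 5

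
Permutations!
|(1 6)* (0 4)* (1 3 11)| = 4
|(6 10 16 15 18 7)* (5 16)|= 7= |(5 16 15 18 7 6 10)|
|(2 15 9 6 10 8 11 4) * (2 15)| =7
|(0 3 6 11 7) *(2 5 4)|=|(0 3 6 11 7)(2 5 4)|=15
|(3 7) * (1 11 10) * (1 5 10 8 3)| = 10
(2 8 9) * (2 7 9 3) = (2 8 3)(7 9) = [0, 1, 8, 2, 4, 5, 6, 9, 3, 7]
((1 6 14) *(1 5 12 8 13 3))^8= (14)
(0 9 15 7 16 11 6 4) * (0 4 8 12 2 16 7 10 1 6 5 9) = [0, 6, 16, 3, 4, 9, 8, 7, 12, 15, 1, 5, 2, 13, 14, 10, 11] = (1 6 8 12 2 16 11 5 9 15 10)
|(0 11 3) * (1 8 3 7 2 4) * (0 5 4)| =20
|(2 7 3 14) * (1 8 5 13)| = 4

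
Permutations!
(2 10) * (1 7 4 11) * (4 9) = (1 7 9 4 11)(2 10) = [0, 7, 10, 3, 11, 5, 6, 9, 8, 4, 2, 1]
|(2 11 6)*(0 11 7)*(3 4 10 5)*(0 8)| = 12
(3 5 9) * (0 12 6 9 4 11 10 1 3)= (0 12 6 9)(1 3 5 4 11 10)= [12, 3, 2, 5, 11, 4, 9, 7, 8, 0, 1, 10, 6]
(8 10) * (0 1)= (0 1)(8 10)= [1, 0, 2, 3, 4, 5, 6, 7, 10, 9, 8]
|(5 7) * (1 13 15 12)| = |(1 13 15 12)(5 7)| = 4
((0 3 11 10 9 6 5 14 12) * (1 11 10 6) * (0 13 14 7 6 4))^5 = ((0 3 10 9 1 11 4)(5 7 6)(12 13 14))^5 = (0 11 9 3 4 1 10)(5 6 7)(12 14 13)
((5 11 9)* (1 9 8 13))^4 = ((1 9 5 11 8 13))^4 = (1 8 5)(9 13 11)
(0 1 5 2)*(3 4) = [1, 5, 0, 4, 3, 2] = (0 1 5 2)(3 4)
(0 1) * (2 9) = [1, 0, 9, 3, 4, 5, 6, 7, 8, 2] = (0 1)(2 9)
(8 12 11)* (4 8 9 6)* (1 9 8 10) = (1 9 6 4 10)(8 12 11) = [0, 9, 2, 3, 10, 5, 4, 7, 12, 6, 1, 8, 11]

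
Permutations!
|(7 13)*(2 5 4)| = |(2 5 4)(7 13)| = 6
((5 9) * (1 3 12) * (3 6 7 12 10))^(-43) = ((1 6 7 12)(3 10)(5 9))^(-43) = (1 6 7 12)(3 10)(5 9)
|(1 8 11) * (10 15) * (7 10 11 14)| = |(1 8 14 7 10 15 11)| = 7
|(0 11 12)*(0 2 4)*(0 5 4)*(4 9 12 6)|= 8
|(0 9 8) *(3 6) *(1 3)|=3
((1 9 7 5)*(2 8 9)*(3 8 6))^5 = ((1 2 6 3 8 9 7 5))^5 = (1 9 6 5 8 2 7 3)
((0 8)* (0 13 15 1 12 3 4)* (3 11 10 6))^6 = (0 11 8 10 13 6 15 3 1 4 12)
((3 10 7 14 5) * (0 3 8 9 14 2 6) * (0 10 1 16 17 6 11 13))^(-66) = (17)(5 9)(8 14)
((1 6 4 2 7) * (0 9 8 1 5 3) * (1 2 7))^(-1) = (0 3 5 7 4 6 1 2 8 9)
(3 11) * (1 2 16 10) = [0, 2, 16, 11, 4, 5, 6, 7, 8, 9, 1, 3, 12, 13, 14, 15, 10] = (1 2 16 10)(3 11)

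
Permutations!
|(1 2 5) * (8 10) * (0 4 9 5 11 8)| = 9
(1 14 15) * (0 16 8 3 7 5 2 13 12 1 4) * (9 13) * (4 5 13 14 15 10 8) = (0 16 4)(1 15 5 2 9 14 10 8 3 7 13 12) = [16, 15, 9, 7, 0, 2, 6, 13, 3, 14, 8, 11, 1, 12, 10, 5, 4]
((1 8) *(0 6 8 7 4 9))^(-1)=((0 6 8 1 7 4 9))^(-1)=(0 9 4 7 1 8 6)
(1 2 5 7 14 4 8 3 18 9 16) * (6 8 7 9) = [0, 2, 5, 18, 7, 9, 8, 14, 3, 16, 10, 11, 12, 13, 4, 15, 1, 17, 6] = (1 2 5 9 16)(3 18 6 8)(4 7 14)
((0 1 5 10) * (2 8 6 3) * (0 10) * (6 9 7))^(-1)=(10)(0 5 1)(2 3 6 7 9 8)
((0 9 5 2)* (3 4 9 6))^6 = ((0 6 3 4 9 5 2))^6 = (0 2 5 9 4 3 6)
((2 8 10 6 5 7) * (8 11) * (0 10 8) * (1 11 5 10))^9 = ((0 1 11)(2 5 7)(6 10))^9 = (11)(6 10)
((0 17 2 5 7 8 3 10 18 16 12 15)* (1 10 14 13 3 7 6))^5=((0 17 2 5 6 1 10 18 16 12 15)(3 14 13)(7 8))^5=(0 1 15 6 12 5 16 2 18 17 10)(3 13 14)(7 8)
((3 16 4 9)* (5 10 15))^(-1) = ((3 16 4 9)(5 10 15))^(-1) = (3 9 4 16)(5 15 10)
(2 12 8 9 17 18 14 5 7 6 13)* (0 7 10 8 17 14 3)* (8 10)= (0 7 6 13 2 12 17 18 3)(5 8 9 14)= [7, 1, 12, 0, 4, 8, 13, 6, 9, 14, 10, 11, 17, 2, 5, 15, 16, 18, 3]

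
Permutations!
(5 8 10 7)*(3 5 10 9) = [0, 1, 2, 5, 4, 8, 6, 10, 9, 3, 7] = (3 5 8 9)(7 10)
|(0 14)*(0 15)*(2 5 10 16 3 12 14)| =|(0 2 5 10 16 3 12 14 15)| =9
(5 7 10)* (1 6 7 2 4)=[0, 6, 4, 3, 1, 2, 7, 10, 8, 9, 5]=(1 6 7 10 5 2 4)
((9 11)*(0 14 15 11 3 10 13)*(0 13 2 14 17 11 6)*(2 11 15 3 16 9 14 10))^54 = ((0 17 15 6)(2 10 11 14 3)(9 16))^54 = (0 15)(2 3 14 11 10)(6 17)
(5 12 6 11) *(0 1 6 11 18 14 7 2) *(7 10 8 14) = (0 1 6 18 7 2)(5 12 11)(8 14 10) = [1, 6, 0, 3, 4, 12, 18, 2, 14, 9, 8, 5, 11, 13, 10, 15, 16, 17, 7]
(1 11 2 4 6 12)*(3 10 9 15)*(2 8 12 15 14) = [0, 11, 4, 10, 6, 5, 15, 7, 12, 14, 9, 8, 1, 13, 2, 3] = (1 11 8 12)(2 4 6 15 3 10 9 14)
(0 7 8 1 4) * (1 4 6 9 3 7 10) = (0 10 1 6 9 3 7 8 4) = [10, 6, 2, 7, 0, 5, 9, 8, 4, 3, 1]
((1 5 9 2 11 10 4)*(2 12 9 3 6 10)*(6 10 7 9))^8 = (12)(1 10 5 4 3)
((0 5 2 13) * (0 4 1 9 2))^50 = ((0 5)(1 9 2 13 4))^50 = (13)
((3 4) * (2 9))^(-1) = (2 9)(3 4)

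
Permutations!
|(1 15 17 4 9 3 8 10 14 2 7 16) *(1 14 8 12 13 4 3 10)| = |(1 15 17 3 12 13 4 9 10 8)(2 7 16 14)| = 20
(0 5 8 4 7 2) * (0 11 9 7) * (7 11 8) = [5, 1, 8, 3, 0, 7, 6, 2, 4, 11, 10, 9] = (0 5 7 2 8 4)(9 11)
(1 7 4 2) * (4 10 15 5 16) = (1 7 10 15 5 16 4 2) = [0, 7, 1, 3, 2, 16, 6, 10, 8, 9, 15, 11, 12, 13, 14, 5, 4]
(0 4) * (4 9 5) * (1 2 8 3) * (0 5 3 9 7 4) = (0 7 4 5)(1 2 8 9 3) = [7, 2, 8, 1, 5, 0, 6, 4, 9, 3]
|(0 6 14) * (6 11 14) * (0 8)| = 4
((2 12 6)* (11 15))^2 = ((2 12 6)(11 15))^2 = (15)(2 6 12)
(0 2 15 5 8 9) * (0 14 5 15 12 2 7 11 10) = (15)(0 7 11 10)(2 12)(5 8 9 14) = [7, 1, 12, 3, 4, 8, 6, 11, 9, 14, 0, 10, 2, 13, 5, 15]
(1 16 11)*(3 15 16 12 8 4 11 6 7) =[0, 12, 2, 15, 11, 5, 7, 3, 4, 9, 10, 1, 8, 13, 14, 16, 6] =(1 12 8 4 11)(3 15 16 6 7)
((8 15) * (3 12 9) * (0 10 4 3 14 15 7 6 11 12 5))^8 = ((0 10 4 3 5)(6 11 12 9 14 15 8 7))^8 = (15)(0 3 10 5 4)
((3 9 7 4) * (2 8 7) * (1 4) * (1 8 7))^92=((1 4 3 9 2 7 8))^92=(1 4 3 9 2 7 8)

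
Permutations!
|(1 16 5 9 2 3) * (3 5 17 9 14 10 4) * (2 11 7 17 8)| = |(1 16 8 2 5 14 10 4 3)(7 17 9 11)| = 36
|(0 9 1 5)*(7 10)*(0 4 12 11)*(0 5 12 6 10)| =10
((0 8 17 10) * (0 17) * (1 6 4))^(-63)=(0 8)(10 17)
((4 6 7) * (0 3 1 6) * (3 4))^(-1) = ((0 4)(1 6 7 3))^(-1) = (0 4)(1 3 7 6)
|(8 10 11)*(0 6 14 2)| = |(0 6 14 2)(8 10 11)| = 12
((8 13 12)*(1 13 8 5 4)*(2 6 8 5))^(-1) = (1 4 5 8 6 2 12 13)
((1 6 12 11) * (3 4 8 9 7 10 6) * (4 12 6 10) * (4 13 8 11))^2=(1 12 11 3 4)(7 8)(9 13)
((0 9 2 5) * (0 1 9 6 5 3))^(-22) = (0 3 2 9 1 5 6)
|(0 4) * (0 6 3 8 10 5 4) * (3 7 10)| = 10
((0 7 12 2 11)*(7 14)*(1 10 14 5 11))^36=((0 5 11)(1 10 14 7 12 2))^36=(14)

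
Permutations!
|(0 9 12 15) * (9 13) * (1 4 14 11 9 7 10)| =11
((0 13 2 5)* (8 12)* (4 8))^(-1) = (0 5 2 13)(4 12 8)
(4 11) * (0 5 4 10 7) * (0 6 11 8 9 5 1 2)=(0 1 2)(4 8 9 5)(6 11 10 7)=[1, 2, 0, 3, 8, 4, 11, 6, 9, 5, 7, 10]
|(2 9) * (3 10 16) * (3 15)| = 4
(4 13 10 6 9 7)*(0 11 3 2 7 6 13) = [11, 1, 7, 2, 0, 5, 9, 4, 8, 6, 13, 3, 12, 10] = (0 11 3 2 7 4)(6 9)(10 13)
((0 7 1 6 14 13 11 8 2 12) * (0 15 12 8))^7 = (2 8)(12 15)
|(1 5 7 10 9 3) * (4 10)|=|(1 5 7 4 10 9 3)|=7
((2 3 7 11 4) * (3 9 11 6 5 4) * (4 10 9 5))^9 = ((2 5 10 9 11 3 7 6 4))^9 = (11)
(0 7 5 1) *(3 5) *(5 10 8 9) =[7, 0, 2, 10, 4, 1, 6, 3, 9, 5, 8] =(0 7 3 10 8 9 5 1)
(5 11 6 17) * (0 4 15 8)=(0 4 15 8)(5 11 6 17)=[4, 1, 2, 3, 15, 11, 17, 7, 0, 9, 10, 6, 12, 13, 14, 8, 16, 5]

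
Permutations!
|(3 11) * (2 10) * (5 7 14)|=6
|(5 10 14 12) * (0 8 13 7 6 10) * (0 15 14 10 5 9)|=10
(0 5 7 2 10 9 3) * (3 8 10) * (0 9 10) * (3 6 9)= (10)(0 5 7 2 6 9 8)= [5, 1, 6, 3, 4, 7, 9, 2, 0, 8, 10]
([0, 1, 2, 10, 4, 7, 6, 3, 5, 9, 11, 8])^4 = [0, 1, 2, 5, 4, 11, 6, 8, 10, 9, 7, 3]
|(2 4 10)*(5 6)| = 6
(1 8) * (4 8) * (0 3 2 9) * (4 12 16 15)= (0 3 2 9)(1 12 16 15 4 8)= [3, 12, 9, 2, 8, 5, 6, 7, 1, 0, 10, 11, 16, 13, 14, 4, 15]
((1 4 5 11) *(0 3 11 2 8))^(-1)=(0 8 2 5 4 1 11 3)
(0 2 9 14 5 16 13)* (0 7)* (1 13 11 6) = [2, 13, 9, 3, 4, 16, 1, 0, 8, 14, 10, 6, 12, 7, 5, 15, 11] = (0 2 9 14 5 16 11 6 1 13 7)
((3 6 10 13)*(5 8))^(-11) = (3 6 10 13)(5 8)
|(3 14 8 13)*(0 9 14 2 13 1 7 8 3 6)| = |(0 9 14 3 2 13 6)(1 7 8)| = 21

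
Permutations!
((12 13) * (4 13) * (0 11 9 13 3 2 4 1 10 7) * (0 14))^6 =(0 10 13)(1 9 14)(7 12 11) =((0 11 9 13 12 1 10 7 14)(2 4 3))^6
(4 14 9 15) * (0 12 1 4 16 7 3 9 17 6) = (0 12 1 4 14 17 6)(3 9 15 16 7) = [12, 4, 2, 9, 14, 5, 0, 3, 8, 15, 10, 11, 1, 13, 17, 16, 7, 6]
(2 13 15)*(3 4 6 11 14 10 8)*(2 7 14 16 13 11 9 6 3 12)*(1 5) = (1 5)(2 11 16 13 15 7 14 10 8 12)(3 4)(6 9) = [0, 5, 11, 4, 3, 1, 9, 14, 12, 6, 8, 16, 2, 15, 10, 7, 13]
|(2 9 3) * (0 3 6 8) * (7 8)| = |(0 3 2 9 6 7 8)| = 7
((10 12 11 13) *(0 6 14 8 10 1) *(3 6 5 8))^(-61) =(0 10 13 5 12 1 8 11)(3 14 6)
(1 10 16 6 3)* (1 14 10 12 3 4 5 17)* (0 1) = (0 1 12 3 14 10 16 6 4 5 17) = [1, 12, 2, 14, 5, 17, 4, 7, 8, 9, 16, 11, 3, 13, 10, 15, 6, 0]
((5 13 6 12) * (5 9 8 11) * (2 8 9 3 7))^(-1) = (2 7 3 12 6 13 5 11 8)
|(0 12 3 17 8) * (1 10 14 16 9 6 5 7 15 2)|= 10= |(0 12 3 17 8)(1 10 14 16 9 6 5 7 15 2)|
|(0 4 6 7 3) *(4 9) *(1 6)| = 7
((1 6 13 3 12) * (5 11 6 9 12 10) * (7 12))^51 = (1 12 7 9)(3 11)(5 13)(6 10) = ((1 9 7 12)(3 10 5 11 6 13))^51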